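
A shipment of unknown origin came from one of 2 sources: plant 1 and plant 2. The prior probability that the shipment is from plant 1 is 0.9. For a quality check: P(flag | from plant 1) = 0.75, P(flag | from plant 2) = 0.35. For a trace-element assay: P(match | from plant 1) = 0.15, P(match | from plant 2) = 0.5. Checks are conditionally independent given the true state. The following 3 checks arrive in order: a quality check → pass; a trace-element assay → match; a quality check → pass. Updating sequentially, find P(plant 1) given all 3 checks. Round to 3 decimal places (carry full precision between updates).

After a quality check='pass': P(plant 1) = 0.25·0.9000 / (0.25·0.9000 + 0.65·0.1000) ≈ 0.7759
After a trace-element assay='match': P(plant 1) = 0.15·0.7759 / (0.15·0.7759 + 0.5·0.2241) ≈ 0.5094
After a quality check='pass': P(plant 1) = 0.25·0.5094 / (0.25·0.5094 + 0.65·0.4906) ≈ 0.2854

0.285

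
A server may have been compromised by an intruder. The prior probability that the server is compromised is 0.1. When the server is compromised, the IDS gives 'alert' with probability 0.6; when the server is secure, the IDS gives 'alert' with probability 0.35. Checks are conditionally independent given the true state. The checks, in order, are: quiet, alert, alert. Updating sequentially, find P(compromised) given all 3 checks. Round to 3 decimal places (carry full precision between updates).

0.167

After 'quiet': P(compromised) = 0.4·0.1000 / (0.4·0.1000 + 0.65·0.9000) ≈ 0.0640
After 'alert': P(compromised) = 0.6·0.0640 / (0.6·0.0640 + 0.35·0.9360) ≈ 0.1049
After 'alert': P(compromised) = 0.6·0.1049 / (0.6·0.1049 + 0.35·0.8951) ≈ 0.1673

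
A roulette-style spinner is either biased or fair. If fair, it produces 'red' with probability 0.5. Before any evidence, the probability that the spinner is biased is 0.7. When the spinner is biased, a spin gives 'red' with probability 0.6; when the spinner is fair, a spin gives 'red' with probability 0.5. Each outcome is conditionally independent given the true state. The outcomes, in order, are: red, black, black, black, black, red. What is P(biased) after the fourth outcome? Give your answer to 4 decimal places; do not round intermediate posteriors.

After 'red': P(biased) = 0.6·0.7000 / (0.6·0.7000 + 0.5·0.3000) ≈ 0.7368
After 'black': P(biased) = 0.4·0.7368 / (0.4·0.7368 + 0.5·0.2632) ≈ 0.6914
After 'black': P(biased) = 0.4·0.6914 / (0.4·0.6914 + 0.5·0.3086) ≈ 0.6418
After 'black': P(biased) = 0.4·0.6418 / (0.4·0.6418 + 0.5·0.3582) ≈ 0.5891

0.5891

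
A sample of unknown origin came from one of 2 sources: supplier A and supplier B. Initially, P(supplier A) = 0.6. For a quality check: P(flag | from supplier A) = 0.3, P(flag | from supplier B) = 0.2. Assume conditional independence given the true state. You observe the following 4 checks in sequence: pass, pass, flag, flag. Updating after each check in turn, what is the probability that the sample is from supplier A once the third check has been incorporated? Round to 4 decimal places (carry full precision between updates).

0.6327

Apply Bayes' rule sequentially, carrying P(supplier A) forward.
After 'pass': P(supplier A) = 0.7·0.6000 / (0.7·0.6000 + 0.8·0.4000) ≈ 0.5676
After 'pass': P(supplier A) = 0.7·0.5676 / (0.7·0.5676 + 0.8·0.4324) ≈ 0.5345
After 'flag': P(supplier A) = 0.3·0.5345 / (0.3·0.5345 + 0.2·0.4655) ≈ 0.6327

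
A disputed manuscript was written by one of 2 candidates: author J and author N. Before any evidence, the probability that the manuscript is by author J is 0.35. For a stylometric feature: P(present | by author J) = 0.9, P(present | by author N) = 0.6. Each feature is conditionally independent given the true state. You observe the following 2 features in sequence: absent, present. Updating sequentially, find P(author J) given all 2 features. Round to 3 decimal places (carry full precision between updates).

After 'absent': P(author J) = 0.1·0.3500 / (0.1·0.3500 + 0.4·0.6500) ≈ 0.1186
After 'present': P(author J) = 0.9·0.1186 / (0.9·0.1186 + 0.6·0.8814) ≈ 0.1680

0.168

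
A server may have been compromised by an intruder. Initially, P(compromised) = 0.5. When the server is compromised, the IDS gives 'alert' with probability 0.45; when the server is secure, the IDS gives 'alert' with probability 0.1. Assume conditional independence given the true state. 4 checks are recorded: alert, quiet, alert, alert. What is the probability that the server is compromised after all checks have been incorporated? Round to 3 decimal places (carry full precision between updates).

0.982

After 'alert': P(compromised) = 0.45·0.5000 / (0.45·0.5000 + 0.1·0.5000) ≈ 0.8182
After 'quiet': P(compromised) = 0.55·0.8182 / (0.55·0.8182 + 0.9·0.1818) ≈ 0.7333
After 'alert': P(compromised) = 0.45·0.7333 / (0.45·0.7333 + 0.1·0.2667) ≈ 0.9252
After 'alert': P(compromised) = 0.45·0.9252 / (0.45·0.9252 + 0.1·0.0748) ≈ 0.9824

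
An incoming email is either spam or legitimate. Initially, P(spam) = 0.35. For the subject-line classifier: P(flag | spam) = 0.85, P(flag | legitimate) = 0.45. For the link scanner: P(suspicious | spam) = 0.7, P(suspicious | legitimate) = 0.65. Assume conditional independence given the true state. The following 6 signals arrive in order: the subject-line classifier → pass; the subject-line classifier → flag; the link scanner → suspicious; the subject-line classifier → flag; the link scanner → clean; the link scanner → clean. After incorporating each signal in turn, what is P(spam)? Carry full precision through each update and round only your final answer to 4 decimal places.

0.2931

After the subject-line classifier='pass': P(spam) = 0.15·0.3500 / (0.15·0.3500 + 0.55·0.6500) ≈ 0.1280
After the subject-line classifier='flag': P(spam) = 0.85·0.1280 / (0.85·0.1280 + 0.45·0.8720) ≈ 0.2172
After the link scanner='suspicious': P(spam) = 0.7·0.2172 / (0.7·0.2172 + 0.65·0.7828) ≈ 0.2300
After the subject-line classifier='flag': P(spam) = 0.85·0.2300 / (0.85·0.2300 + 0.45·0.7700) ≈ 0.3607
After the link scanner='clean': P(spam) = 0.3·0.3607 / (0.3·0.3607 + 0.35·0.6393) ≈ 0.3260
After the link scanner='clean': P(spam) = 0.3·0.3260 / (0.3·0.3260 + 0.35·0.6740) ≈ 0.2931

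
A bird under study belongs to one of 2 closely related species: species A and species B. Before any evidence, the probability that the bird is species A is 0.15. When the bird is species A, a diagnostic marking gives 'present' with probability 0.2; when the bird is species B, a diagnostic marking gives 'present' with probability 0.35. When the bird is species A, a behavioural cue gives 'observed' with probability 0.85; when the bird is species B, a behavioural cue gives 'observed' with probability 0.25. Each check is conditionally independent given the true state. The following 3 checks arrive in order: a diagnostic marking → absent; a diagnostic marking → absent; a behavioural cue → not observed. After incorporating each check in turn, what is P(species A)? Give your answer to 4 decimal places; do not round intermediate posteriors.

After a diagnostic marking='absent': P(species A) = 0.8·0.1500 / (0.8·0.1500 + 0.65·0.8500) ≈ 0.1784
After a diagnostic marking='absent': P(species A) = 0.8·0.1784 / (0.8·0.1784 + 0.65·0.8216) ≈ 0.2109
After a behavioural cue='not observed': P(species A) = 0.15·0.2109 / (0.15·0.2109 + 0.75·0.7891) ≈ 0.0508

0.0508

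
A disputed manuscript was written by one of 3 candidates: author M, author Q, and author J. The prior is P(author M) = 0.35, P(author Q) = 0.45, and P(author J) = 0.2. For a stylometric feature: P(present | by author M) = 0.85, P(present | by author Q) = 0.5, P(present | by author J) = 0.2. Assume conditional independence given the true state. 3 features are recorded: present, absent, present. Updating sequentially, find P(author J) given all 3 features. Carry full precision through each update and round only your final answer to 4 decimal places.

Each posterior becomes the prior for the next update.
After 'present': normaliser = 0.85·0.3500 + 0.5·0.4500 + 0.2·0.2000; P(author M) ≈ 0.5289, P(author Q) ≈ 0.4000, P(author J) ≈ 0.0711
After 'absent': normaliser = 0.15·0.5289 + 0.5·0.4000 + 0.8·0.0711; P(author M) ≈ 0.2360, P(author Q) ≈ 0.5948, P(author J) ≈ 0.1692
After 'present': normaliser = 0.85·0.2360 + 0.5·0.5948 + 0.2·0.1692; P(author M) ≈ 0.3771, P(author Q) ≈ 0.5592, P(author J) ≈ 0.0636

0.0636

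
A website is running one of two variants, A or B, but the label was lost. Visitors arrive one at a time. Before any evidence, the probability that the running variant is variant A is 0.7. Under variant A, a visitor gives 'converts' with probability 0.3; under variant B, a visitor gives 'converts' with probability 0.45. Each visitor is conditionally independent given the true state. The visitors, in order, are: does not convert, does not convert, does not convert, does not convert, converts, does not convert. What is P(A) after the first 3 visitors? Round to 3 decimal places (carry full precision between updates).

0.828

After 'does not convert': P(A) = 0.7·0.7000 / (0.7·0.7000 + 0.55·0.3000) ≈ 0.7481
After 'does not convert': P(A) = 0.7·0.7481 / (0.7·0.7481 + 0.55·0.2519) ≈ 0.7908
After 'does not convert': P(A) = 0.7·0.7908 / (0.7·0.7908 + 0.55·0.2092) ≈ 0.8279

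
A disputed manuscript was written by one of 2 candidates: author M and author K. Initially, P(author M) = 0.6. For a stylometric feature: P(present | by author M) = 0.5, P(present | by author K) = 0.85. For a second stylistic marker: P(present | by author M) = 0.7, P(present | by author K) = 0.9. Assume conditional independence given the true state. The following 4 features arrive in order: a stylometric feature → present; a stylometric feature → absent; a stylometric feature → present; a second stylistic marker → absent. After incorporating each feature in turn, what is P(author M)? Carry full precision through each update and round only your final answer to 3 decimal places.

After a stylometric feature='present': P(author M) = 0.5·0.6000 / (0.5·0.6000 + 0.85·0.4000) ≈ 0.4688
After a stylometric feature='absent': P(author M) = 0.5·0.4688 / (0.5·0.4688 + 0.15·0.5312) ≈ 0.7463
After a stylometric feature='present': P(author M) = 0.5·0.7463 / (0.5·0.7463 + 0.85·0.2537) ≈ 0.6337
After a second stylistic marker='absent': P(author M) = 0.3·0.6337 / (0.3·0.6337 + 0.1·0.3663) ≈ 0.8385

0.838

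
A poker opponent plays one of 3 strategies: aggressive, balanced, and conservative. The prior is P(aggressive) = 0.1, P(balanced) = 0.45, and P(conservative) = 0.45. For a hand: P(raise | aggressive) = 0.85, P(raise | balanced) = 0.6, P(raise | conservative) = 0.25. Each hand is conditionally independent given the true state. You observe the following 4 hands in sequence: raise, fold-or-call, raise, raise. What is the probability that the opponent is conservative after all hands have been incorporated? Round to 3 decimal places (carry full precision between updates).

0.099

After 'raise': normaliser = 0.85·0.1000 + 0.6·0.4500 + 0.25·0.4500; P(aggressive) ≈ 0.1818, P(balanced) ≈ 0.5775, P(conservative) ≈ 0.2406
After 'fold-or-call': normaliser = 0.15·0.1818 + 0.4·0.5775 + 0.75·0.2406; P(aggressive) ≈ 0.0622, P(balanced) ≈ 0.5265, P(conservative) ≈ 0.4113
After 'raise': normaliser = 0.85·0.0622 + 0.6·0.5265 + 0.25·0.4113; P(aggressive) ≈ 0.1120, P(balanced) ≈ 0.6699, P(conservative) ≈ 0.2181
After 'raise': normaliser = 0.85·0.1120 + 0.6·0.6699 + 0.25·0.2181; P(aggressive) ≈ 0.1726, P(balanced) ≈ 0.7286, P(conservative) ≈ 0.0988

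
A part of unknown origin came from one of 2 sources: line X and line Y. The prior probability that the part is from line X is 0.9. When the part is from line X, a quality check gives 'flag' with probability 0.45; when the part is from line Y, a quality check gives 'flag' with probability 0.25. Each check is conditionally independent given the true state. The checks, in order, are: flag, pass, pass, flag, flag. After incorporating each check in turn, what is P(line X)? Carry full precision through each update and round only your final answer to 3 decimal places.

0.966

After 'flag': P(line X) = 0.45·0.9000 / (0.45·0.9000 + 0.25·0.1000) ≈ 0.9419
After 'pass': P(line X) = 0.55·0.9419 / (0.55·0.9419 + 0.75·0.0581) ≈ 0.9224
After 'pass': P(line X) = 0.55·0.9224 / (0.55·0.9224 + 0.75·0.0776) ≈ 0.8970
After 'flag': P(line X) = 0.45·0.8970 / (0.45·0.8970 + 0.25·0.1030) ≈ 0.9401
After 'flag': P(line X) = 0.45·0.9401 / (0.45·0.9401 + 0.25·0.0599) ≈ 0.9658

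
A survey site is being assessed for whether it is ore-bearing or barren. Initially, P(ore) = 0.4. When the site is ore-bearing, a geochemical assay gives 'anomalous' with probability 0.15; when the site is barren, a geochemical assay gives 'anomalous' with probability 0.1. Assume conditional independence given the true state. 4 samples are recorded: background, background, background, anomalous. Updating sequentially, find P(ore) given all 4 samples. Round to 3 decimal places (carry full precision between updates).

After 'background': P(ore) = 0.85·0.4000 / (0.85·0.4000 + 0.9·0.6000) ≈ 0.3864
After 'background': P(ore) = 0.85·0.3864 / (0.85·0.3864 + 0.9·0.6136) ≈ 0.3729
After 'background': P(ore) = 0.85·0.3729 / (0.85·0.3729 + 0.9·0.6271) ≈ 0.3596
After 'anomalous': P(ore) = 0.15·0.3596 / (0.15·0.3596 + 0.1·0.6404) ≈ 0.4572

0.457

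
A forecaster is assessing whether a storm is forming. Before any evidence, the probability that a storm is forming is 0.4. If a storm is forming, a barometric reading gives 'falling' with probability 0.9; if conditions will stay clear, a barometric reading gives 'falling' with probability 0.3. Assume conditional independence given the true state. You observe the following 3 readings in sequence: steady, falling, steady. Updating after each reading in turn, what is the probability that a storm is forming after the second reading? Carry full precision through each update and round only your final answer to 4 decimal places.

0.2222

After 'steady': P(storm) = 0.1·0.4000 / (0.1·0.4000 + 0.7·0.6000) ≈ 0.0870
After 'falling': P(storm) = 0.9·0.0870 / (0.9·0.0870 + 0.3·0.9130) ≈ 0.2222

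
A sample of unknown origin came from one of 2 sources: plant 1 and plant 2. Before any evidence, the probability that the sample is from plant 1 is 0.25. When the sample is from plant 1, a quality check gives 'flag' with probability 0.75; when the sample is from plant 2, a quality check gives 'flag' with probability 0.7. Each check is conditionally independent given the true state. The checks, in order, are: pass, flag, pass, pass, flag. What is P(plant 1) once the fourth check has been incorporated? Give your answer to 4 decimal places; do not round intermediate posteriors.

0.1713

After 'pass': P(plant 1) = 0.25·0.2500 / (0.25·0.2500 + 0.3·0.7500) ≈ 0.2174
After 'flag': P(plant 1) = 0.75·0.2174 / (0.75·0.2174 + 0.7·0.7826) ≈ 0.2294
After 'pass': P(plant 1) = 0.25·0.2294 / (0.25·0.2294 + 0.3·0.7706) ≈ 0.1987
After 'pass': P(plant 1) = 0.25·0.1987 / (0.25·0.1987 + 0.3·0.8013) ≈ 0.1713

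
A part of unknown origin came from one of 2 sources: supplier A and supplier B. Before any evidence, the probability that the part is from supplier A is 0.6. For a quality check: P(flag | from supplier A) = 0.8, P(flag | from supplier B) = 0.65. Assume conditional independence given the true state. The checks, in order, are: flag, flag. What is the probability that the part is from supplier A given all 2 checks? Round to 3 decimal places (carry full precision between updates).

Each posterior becomes the prior for the next update.
After 'flag': P(supplier A) = 0.8·0.6000 / (0.8·0.6000 + 0.65·0.4000) ≈ 0.6486
After 'flag': P(supplier A) = 0.8·0.6486 / (0.8·0.6486 + 0.65·0.3514) ≈ 0.6944

0.694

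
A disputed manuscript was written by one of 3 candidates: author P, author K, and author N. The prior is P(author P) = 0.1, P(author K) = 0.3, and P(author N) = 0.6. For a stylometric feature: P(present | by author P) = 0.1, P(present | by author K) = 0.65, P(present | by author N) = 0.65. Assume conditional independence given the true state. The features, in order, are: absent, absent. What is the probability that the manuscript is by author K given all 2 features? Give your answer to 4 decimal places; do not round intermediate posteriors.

0.1922

After 'absent': normaliser = 0.9·0.1000 + 0.35·0.3000 + 0.35·0.6000; P(author P) ≈ 0.2222, P(author K) ≈ 0.2593, P(author N) ≈ 0.5185
After 'absent': normaliser = 0.9·0.2222 + 0.35·0.2593 + 0.35·0.5185; P(author P) ≈ 0.4235, P(author K) ≈ 0.1922, P(author N) ≈ 0.3843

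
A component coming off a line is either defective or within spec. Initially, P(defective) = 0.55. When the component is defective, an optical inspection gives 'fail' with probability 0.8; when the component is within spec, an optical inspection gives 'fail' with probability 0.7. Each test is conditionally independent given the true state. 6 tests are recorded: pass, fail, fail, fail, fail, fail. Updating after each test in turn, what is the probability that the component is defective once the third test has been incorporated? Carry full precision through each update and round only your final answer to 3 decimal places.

After 'pass': P(defective) = 0.2·0.5500 / (0.2·0.5500 + 0.3·0.4500) ≈ 0.4490
After 'fail': P(defective) = 0.8·0.4490 / (0.8·0.4490 + 0.7·0.5510) ≈ 0.4822
After 'fail': P(defective) = 0.8·0.4822 / (0.8·0.4822 + 0.7·0.5178) ≈ 0.5156

0.516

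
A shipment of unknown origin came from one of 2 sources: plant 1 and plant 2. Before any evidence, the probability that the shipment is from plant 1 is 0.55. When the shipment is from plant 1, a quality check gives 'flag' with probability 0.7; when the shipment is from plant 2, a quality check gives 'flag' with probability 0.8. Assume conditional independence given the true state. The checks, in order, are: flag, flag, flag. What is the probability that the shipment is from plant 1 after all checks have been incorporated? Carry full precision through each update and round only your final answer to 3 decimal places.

After 'flag': P(plant 1) = 0.7·0.5500 / (0.7·0.5500 + 0.8·0.4500) ≈ 0.5168
After 'flag': P(plant 1) = 0.7·0.5168 / (0.7·0.5168 + 0.8·0.4832) ≈ 0.4834
After 'flag': P(plant 1) = 0.7·0.4834 / (0.7·0.4834 + 0.8·0.5166) ≈ 0.4502

0.450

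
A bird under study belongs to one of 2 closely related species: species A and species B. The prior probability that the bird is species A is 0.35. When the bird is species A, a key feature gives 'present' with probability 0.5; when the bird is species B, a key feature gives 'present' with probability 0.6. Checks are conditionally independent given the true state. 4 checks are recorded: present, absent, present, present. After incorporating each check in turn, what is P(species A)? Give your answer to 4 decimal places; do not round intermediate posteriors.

0.2803

After 'present': P(species A) = 0.5·0.3500 / (0.5·0.3500 + 0.6·0.6500) ≈ 0.3097
After 'absent': P(species A) = 0.5·0.3097 / (0.5·0.3097 + 0.4·0.6903) ≈ 0.3593
After 'present': P(species A) = 0.5·0.3593 / (0.5·0.3593 + 0.6·0.6407) ≈ 0.3185
After 'present': P(species A) = 0.5·0.3185 / (0.5·0.3185 + 0.6·0.6815) ≈ 0.2803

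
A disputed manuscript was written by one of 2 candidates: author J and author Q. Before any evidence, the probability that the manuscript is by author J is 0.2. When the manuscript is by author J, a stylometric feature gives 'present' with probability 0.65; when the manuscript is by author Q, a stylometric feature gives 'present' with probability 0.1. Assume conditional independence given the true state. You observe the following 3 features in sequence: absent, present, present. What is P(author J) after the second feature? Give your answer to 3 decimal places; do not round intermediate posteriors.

After 'absent': P(author J) = 0.35·0.2000 / (0.35·0.2000 + 0.9·0.8000) ≈ 0.0886
After 'present': P(author J) = 0.65·0.0886 / (0.65·0.0886 + 0.1·0.9114) ≈ 0.3872

0.387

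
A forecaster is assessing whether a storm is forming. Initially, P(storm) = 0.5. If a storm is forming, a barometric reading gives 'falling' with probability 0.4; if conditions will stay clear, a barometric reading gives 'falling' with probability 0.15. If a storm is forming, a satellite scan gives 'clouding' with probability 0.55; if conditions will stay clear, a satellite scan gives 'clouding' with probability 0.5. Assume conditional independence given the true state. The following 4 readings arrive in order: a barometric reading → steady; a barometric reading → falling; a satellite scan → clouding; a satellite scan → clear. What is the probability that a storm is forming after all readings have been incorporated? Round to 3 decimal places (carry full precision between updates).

After a barometric reading='steady': P(storm) = 0.6·0.5000 / (0.6·0.5000 + 0.85·0.5000) ≈ 0.4138
After a barometric reading='falling': P(storm) = 0.4·0.4138 / (0.4·0.4138 + 0.15·0.5862) ≈ 0.6531
After a satellite scan='clouding': P(storm) = 0.55·0.6531 / (0.55·0.6531 + 0.5·0.3469) ≈ 0.6743
After a satellite scan='clear': P(storm) = 0.45·0.6743 / (0.45·0.6743 + 0.5·0.3257) ≈ 0.6508

0.651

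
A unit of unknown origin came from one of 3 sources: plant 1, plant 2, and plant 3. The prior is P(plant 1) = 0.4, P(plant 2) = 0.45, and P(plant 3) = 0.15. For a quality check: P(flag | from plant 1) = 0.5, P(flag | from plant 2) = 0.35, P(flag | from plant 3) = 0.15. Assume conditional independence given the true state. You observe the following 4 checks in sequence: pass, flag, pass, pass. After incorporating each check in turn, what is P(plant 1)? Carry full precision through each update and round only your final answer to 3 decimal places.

Each posterior becomes the prior for the next update.
After 'pass': normaliser = 0.5·0.4000 + 0.65·0.4500 + 0.85·0.1500; P(plant 1) ≈ 0.3226, P(plant 2) ≈ 0.4718, P(plant 3) ≈ 0.2056
After 'flag': normaliser = 0.5·0.3226 + 0.35·0.4718 + 0.15·0.2056; P(plant 1) ≈ 0.4515, P(plant 2) ≈ 0.4622, P(plant 3) ≈ 0.0863
After 'pass': normaliser = 0.5·0.4515 + 0.65·0.4622 + 0.85·0.0863; P(plant 1) ≈ 0.3765, P(plant 2) ≈ 0.5011, P(plant 3) ≈ 0.1224
After 'pass': normaliser = 0.5·0.3765 + 0.65·0.5011 + 0.85·0.1224; P(plant 1) ≈ 0.3046, P(plant 2) ≈ 0.5270, P(plant 3) ≈ 0.1684

0.305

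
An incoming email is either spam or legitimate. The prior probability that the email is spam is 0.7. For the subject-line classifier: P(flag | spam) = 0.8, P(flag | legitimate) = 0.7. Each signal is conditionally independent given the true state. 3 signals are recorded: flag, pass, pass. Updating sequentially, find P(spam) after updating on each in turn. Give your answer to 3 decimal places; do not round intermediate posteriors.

0.542

After 'flag': P(spam) = 0.8·0.7000 / (0.8·0.7000 + 0.7·0.3000) ≈ 0.7273
After 'pass': P(spam) = 0.2·0.7273 / (0.2·0.7273 + 0.3·0.2727) ≈ 0.6400
After 'pass': P(spam) = 0.2·0.6400 / (0.2·0.6400 + 0.3·0.3600) ≈ 0.5424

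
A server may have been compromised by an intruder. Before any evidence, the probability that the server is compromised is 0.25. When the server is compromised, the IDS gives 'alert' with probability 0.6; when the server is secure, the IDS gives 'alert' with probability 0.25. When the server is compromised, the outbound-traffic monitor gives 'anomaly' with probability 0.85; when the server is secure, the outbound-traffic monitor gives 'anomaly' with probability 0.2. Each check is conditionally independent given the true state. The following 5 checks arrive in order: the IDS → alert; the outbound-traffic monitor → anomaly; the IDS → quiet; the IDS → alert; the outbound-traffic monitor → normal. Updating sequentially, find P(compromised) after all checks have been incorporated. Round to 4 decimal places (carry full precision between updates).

Each posterior becomes the prior for the next update.
After the IDS='alert': P(compromised) = 0.6·0.2500 / (0.6·0.2500 + 0.25·0.7500) ≈ 0.4444
After the outbound-traffic monitor='anomaly': P(compromised) = 0.85·0.4444 / (0.85·0.4444 + 0.2·0.5556) ≈ 0.7727
After the IDS='quiet': P(compromised) = 0.4·0.7727 / (0.4·0.7727 + 0.75·0.2273) ≈ 0.6445
After the IDS='alert': P(compromised) = 0.6·0.6445 / (0.6·0.6445 + 0.25·0.3555) ≈ 0.8132
After the outbound-traffic monitor='normal': P(compromised) = 0.15·0.8132 / (0.15·0.8132 + 0.8·0.1868) ≈ 0.4493

0.4493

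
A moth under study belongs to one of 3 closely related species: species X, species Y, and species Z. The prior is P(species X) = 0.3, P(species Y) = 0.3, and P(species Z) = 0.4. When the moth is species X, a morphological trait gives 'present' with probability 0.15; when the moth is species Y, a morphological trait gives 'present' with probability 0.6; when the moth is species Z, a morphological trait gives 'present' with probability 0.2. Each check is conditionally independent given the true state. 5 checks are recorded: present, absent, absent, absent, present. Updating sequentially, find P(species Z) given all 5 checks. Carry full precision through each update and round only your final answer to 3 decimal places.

Apply Bayes' rule sequentially, carrying P(species Z) forward.
After 'present': normaliser = 0.15·0.3000 + 0.6·0.3000 + 0.2·0.4000; P(species X) ≈ 0.1475, P(species Y) ≈ 0.5902, P(species Z) ≈ 0.2623
After 'absent': normaliser = 0.85·0.1475 + 0.4·0.5902 + 0.8·0.2623; P(species X) ≈ 0.2195, P(species Y) ≈ 0.4132, P(species Z) ≈ 0.3673
After 'absent': normaliser = 0.85·0.2195 + 0.4·0.4132 + 0.8·0.3673; P(species X) ≈ 0.2890, P(species Y) ≈ 0.2560, P(species Z) ≈ 0.4551
After 'absent': normaliser = 0.85·0.2890 + 0.4·0.2560 + 0.8·0.4551; P(species X) ≈ 0.3449, P(species Y) ≈ 0.1438, P(species Z) ≈ 0.5113
After 'present': normaliser = 0.15·0.3449 + 0.6·0.1438 + 0.2·0.5113; P(species X) ≈ 0.2153, P(species Y) ≈ 0.3591, P(species Z) ≈ 0.4256

0.426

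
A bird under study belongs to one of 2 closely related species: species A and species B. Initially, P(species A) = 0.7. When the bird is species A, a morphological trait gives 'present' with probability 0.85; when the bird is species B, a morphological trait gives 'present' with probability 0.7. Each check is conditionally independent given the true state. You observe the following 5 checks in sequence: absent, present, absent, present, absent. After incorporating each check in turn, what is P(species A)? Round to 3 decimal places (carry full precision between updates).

After 'absent': P(species A) = 0.15·0.7000 / (0.15·0.7000 + 0.3·0.3000) ≈ 0.5385
After 'present': P(species A) = 0.85·0.5385 / (0.85·0.5385 + 0.7·0.4615) ≈ 0.5862
After 'absent': P(species A) = 0.15·0.5862 / (0.15·0.5862 + 0.3·0.4138) ≈ 0.4146
After 'present': P(species A) = 0.85·0.4146 / (0.85·0.4146 + 0.7·0.5854) ≈ 0.4624
After 'absent': P(species A) = 0.15·0.4624 / (0.15·0.4624 + 0.3·0.5376) ≈ 0.3007

0.301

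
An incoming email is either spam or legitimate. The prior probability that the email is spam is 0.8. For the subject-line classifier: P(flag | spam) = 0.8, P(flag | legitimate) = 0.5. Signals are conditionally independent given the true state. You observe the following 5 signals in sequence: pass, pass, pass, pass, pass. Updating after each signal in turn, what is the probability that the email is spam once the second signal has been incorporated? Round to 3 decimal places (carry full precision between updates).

After 'pass': P(spam) = 0.2·0.8000 / (0.2·0.8000 + 0.5·0.2000) ≈ 0.6154
After 'pass': P(spam) = 0.2·0.6154 / (0.2·0.6154 + 0.5·0.3846) ≈ 0.3902

0.390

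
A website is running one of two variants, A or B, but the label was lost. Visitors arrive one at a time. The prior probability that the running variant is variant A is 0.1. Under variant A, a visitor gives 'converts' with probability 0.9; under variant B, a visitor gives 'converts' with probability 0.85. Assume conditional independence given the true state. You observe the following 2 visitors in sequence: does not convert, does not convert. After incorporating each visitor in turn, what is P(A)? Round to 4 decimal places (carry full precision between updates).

After 'does not convert': P(A) = 0.1·0.1000 / (0.1·0.1000 + 0.15·0.9000) ≈ 0.0690
After 'does not convert': P(A) = 0.1·0.0690 / (0.1·0.0690 + 0.15·0.9310) ≈ 0.0471

0.0471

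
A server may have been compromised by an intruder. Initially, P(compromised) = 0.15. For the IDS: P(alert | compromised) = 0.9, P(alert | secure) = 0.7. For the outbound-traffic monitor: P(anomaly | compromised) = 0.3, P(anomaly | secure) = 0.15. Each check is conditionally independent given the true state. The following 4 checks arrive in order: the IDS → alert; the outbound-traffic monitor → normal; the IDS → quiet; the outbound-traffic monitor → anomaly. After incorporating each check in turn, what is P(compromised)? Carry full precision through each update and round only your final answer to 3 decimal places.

0.111

Each posterior becomes the prior for the next update.
After the IDS='alert': P(compromised) = 0.9·0.1500 / (0.9·0.1500 + 0.7·0.8500) ≈ 0.1849
After the outbound-traffic monitor='normal': P(compromised) = 0.7·0.1849 / (0.7·0.1849 + 0.85·0.8151) ≈ 0.1574
After the IDS='quiet': P(compromised) = 0.1·0.1574 / (0.1·0.1574 + 0.3·0.8426) ≈ 0.0586
After the outbound-traffic monitor='anomaly': P(compromised) = 0.3·0.0586 / (0.3·0.0586 + 0.15·0.9414) ≈ 0.1108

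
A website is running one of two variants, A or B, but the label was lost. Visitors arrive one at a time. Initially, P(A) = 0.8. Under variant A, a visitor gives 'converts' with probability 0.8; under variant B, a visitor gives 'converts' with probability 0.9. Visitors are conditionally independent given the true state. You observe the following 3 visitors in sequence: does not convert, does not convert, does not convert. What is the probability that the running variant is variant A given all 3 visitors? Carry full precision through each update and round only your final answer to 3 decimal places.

After 'does not convert': P(A) = 0.2·0.8000 / (0.2·0.8000 + 0.1·0.2000) ≈ 0.8889
After 'does not convert': P(A) = 0.2·0.8889 / (0.2·0.8889 + 0.1·0.1111) ≈ 0.9412
After 'does not convert': P(A) = 0.2·0.9412 / (0.2·0.9412 + 0.1·0.0588) ≈ 0.9697

0.970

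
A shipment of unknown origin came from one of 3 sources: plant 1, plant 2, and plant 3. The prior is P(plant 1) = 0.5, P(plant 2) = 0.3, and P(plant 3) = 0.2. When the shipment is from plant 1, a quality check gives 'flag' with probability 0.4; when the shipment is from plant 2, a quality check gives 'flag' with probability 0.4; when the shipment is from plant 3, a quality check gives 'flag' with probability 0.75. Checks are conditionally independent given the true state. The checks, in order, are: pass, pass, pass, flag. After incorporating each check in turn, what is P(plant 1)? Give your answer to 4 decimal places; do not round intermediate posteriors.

0.6045

Each posterior becomes the prior for the next update.
After 'pass': normaliser = 0.6·0.5000 + 0.6·0.3000 + 0.25·0.2000; P(plant 1) ≈ 0.5660, P(plant 2) ≈ 0.3396, P(plant 3) ≈ 0.0943
After 'pass': normaliser = 0.6·0.5660 + 0.6·0.3396 + 0.25·0.0943; P(plant 1) ≈ 0.5990, P(plant 2) ≈ 0.3594, P(plant 3) ≈ 0.0416
After 'pass': normaliser = 0.6·0.5990 + 0.6·0.3594 + 0.25·0.0416; P(plant 1) ≈ 0.6139, P(plant 2) ≈ 0.3683, P(plant 3) ≈ 0.0178
After 'flag': normaliser = 0.4·0.6139 + 0.4·0.3683 + 0.75·0.0178; P(plant 1) ≈ 0.6045, P(plant 2) ≈ 0.3627, P(plant 3) ≈ 0.0328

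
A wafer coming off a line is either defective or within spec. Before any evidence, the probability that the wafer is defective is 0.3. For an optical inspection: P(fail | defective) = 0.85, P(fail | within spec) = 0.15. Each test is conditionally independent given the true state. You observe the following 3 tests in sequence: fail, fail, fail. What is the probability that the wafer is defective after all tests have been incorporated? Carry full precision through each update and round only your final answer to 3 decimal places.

After 'fail': P(defective) = 0.85·0.3000 / (0.85·0.3000 + 0.15·0.7000) ≈ 0.7083
After 'fail': P(defective) = 0.85·0.7083 / (0.85·0.7083 + 0.15·0.2917) ≈ 0.9323
After 'fail': P(defective) = 0.85·0.9323 / (0.85·0.9323 + 0.15·0.0677) ≈ 0.9873

0.987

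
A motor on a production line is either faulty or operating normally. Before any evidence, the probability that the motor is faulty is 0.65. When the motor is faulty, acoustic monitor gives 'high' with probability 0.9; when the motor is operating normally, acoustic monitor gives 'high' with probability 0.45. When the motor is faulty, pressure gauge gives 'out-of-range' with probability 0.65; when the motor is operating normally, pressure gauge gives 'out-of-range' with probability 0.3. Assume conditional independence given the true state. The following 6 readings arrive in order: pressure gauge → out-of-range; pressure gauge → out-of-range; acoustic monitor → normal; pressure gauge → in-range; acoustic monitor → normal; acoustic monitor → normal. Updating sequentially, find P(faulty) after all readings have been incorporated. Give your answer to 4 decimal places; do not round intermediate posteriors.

Each posterior becomes the prior for the next update.
After pressure gauge='out-of-range': P(faulty) = 0.65·0.6500 / (0.65·0.6500 + 0.3·0.3500) ≈ 0.8009
After pressure gauge='out-of-range': P(faulty) = 0.65·0.8009 / (0.65·0.8009 + 0.3·0.1991) ≈ 0.8971
After acoustic monitor='normal': P(faulty) = 0.1·0.8971 / (0.1·0.8971 + 0.55·0.1029) ≈ 0.6132
After pressure gauge='in-range': P(faulty) = 0.35·0.6132 / (0.35·0.6132 + 0.7·0.3868) ≈ 0.4421
After acoustic monitor='normal': P(faulty) = 0.1·0.4421 / (0.1·0.4421 + 0.55·0.5579) ≈ 0.1260
After acoustic monitor='normal': P(faulty) = 0.1·0.1260 / (0.1·0.1260 + 0.55·0.8740) ≈ 0.0255

0.0255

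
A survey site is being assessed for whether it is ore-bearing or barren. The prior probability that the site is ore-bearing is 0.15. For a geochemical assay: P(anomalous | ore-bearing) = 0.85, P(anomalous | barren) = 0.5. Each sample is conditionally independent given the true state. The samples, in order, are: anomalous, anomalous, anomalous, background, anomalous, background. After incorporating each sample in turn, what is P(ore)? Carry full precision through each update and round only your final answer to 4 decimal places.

After 'anomalous': P(ore) = 0.85·0.1500 / (0.85·0.1500 + 0.5·0.8500) ≈ 0.2308
After 'anomalous': P(ore) = 0.85·0.2308 / (0.85·0.2308 + 0.5·0.7692) ≈ 0.3377
After 'anomalous': P(ore) = 0.85·0.3377 / (0.85·0.3377 + 0.5·0.6623) ≈ 0.4644
After 'background': P(ore) = 0.15·0.4644 / (0.15·0.4644 + 0.5·0.5356) ≈ 0.2064
After 'anomalous': P(ore) = 0.85·0.2064 / (0.85·0.2064 + 0.5·0.7936) ≈ 0.3066
After 'background': P(ore) = 0.15·0.3066 / (0.15·0.3066 + 0.5·0.6934) ≈ 0.1171

0.1171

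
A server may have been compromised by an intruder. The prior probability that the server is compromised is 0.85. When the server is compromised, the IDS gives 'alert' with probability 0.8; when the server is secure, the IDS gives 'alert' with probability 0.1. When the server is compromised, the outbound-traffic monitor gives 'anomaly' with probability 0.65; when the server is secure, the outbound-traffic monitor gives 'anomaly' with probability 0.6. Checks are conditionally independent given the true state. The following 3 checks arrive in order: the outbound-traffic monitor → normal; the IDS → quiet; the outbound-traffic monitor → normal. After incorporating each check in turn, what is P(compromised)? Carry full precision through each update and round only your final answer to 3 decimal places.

0.491

Apply Bayes' rule sequentially, carrying P(compromised) forward.
After the outbound-traffic monitor='normal': P(compromised) = 0.35·0.8500 / (0.35·0.8500 + 0.4·0.1500) ≈ 0.8322
After the IDS='quiet': P(compromised) = 0.2·0.8322 / (0.2·0.8322 + 0.9·0.1678) ≈ 0.5242
After the outbound-traffic monitor='normal': P(compromised) = 0.35·0.5242 / (0.35·0.5242 + 0.4·0.4758) ≈ 0.4909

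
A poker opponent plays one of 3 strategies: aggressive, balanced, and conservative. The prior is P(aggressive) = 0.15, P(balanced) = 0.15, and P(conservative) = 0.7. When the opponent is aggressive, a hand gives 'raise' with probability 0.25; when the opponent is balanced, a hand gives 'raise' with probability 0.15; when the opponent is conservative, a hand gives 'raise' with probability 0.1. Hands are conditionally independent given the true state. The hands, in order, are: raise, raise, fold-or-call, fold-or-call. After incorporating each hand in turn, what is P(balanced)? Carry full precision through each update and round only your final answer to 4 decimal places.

0.1822

Each posterior becomes the prior for the next update.
After 'raise': normaliser = 0.25·0.1500 + 0.15·0.1500 + 0.1·0.7000; P(aggressive) ≈ 0.2885, P(balanced) ≈ 0.1731, P(conservative) ≈ 0.5385
After 'raise': normaliser = 0.25·0.2885 + 0.15·0.1731 + 0.1·0.5385; P(aggressive) ≈ 0.4747, P(balanced) ≈ 0.1709, P(conservative) ≈ 0.3544
After 'fold-or-call': normaliser = 0.75·0.4747 + 0.85·0.1709 + 0.9·0.3544; P(aggressive) ≈ 0.4340, P(balanced) ≈ 0.1771, P(conservative) ≈ 0.3889
After 'fold-or-call': normaliser = 0.75·0.4340 + 0.85·0.1771 + 0.9·0.3889; P(aggressive) ≈ 0.3941, P(balanced) ≈ 0.1822, P(conservative) ≈ 0.4237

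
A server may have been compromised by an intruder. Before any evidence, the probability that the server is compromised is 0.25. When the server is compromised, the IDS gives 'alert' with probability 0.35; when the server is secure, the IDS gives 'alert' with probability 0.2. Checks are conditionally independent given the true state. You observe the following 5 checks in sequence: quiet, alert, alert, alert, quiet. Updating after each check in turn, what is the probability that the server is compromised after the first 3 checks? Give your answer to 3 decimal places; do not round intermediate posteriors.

0.453

After 'quiet': P(compromised) = 0.65·0.2500 / (0.65·0.2500 + 0.8·0.7500) ≈ 0.2131
After 'alert': P(compromised) = 0.35·0.2131 / (0.35·0.2131 + 0.2·0.7869) ≈ 0.3216
After 'alert': P(compromised) = 0.35·0.3216 / (0.35·0.3216 + 0.2·0.6784) ≈ 0.4534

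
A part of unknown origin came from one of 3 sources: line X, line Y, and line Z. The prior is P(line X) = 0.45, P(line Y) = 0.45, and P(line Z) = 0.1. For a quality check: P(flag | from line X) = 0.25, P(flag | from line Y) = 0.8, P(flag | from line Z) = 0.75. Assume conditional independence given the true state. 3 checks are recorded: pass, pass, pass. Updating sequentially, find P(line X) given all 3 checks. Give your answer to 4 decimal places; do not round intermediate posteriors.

After 'pass': normaliser = 0.75·0.4500 + 0.2·0.4500 + 0.25·0.1000; P(line X) ≈ 0.7459, P(line Y) ≈ 0.1989, P(line Z) ≈ 0.0552
After 'pass': normaliser = 0.75·0.7459 + 0.2·0.1989 + 0.25·0.0552; P(line X) ≈ 0.9126, P(line Y) ≈ 0.0649, P(line Z) ≈ 0.0225
After 'pass': normaliser = 0.75·0.9126 + 0.2·0.0649 + 0.25·0.0225; P(line X) ≈ 0.9735, P(line Y) ≈ 0.0185, P(line Z) ≈ 0.0080

0.9735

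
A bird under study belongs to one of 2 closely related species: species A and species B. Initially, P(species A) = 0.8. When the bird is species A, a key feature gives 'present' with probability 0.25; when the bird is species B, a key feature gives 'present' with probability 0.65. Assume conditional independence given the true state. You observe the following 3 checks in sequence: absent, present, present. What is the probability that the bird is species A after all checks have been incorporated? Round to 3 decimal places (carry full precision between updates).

0.559

After 'absent': P(species A) = 0.75·0.8000 / (0.75·0.8000 + 0.35·0.2000) ≈ 0.8955
After 'present': P(species A) = 0.25·0.8955 / (0.25·0.8955 + 0.65·0.1045) ≈ 0.7673
After 'present': P(species A) = 0.25·0.7673 / (0.25·0.7673 + 0.65·0.2327) ≈ 0.5591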